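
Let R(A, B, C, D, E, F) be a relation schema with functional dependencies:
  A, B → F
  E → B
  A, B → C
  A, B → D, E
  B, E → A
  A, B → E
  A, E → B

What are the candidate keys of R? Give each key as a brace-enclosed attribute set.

{E} is a candidate key since {E}⁺ = {A, B, C, D, E, F} covers every attribute.
{A, B} is a candidate key since {A, B}⁺ = {A, B, C, D, E, F} covers every attribute.
Any other superkey properly contains one of these, so there are no further candidate keys.

{A, B}, {E}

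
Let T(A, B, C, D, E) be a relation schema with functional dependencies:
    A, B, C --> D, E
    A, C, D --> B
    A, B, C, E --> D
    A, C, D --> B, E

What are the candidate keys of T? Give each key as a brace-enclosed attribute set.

{A, B, C}, {A, C, D}

{A, C} never appear on the right of any FD, so every key must include all of them.
{A, B, C} is a candidate key since {A, B, C}⁺ = {A, B, C, D, E} covers every attribute.
{A, C, D} is a candidate key since {A, C, D}⁺ = {A, B, C, D, E} covers every attribute.
These are minimal and exhaustive — every other superkey contains one of them.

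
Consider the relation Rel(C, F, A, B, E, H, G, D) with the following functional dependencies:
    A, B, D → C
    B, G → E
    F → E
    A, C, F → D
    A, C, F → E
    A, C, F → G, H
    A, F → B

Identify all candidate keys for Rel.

{A, C, F}, {A, D, F}

No FD produces {A, F}, so they must be in every candidate key.
{A, C, F} is a candidate key since {A, C, F}⁺ = {A, B, C, D, E, F, G, H} covers every attribute.
{A, D, F} is a candidate key since {A, D, F}⁺ = {A, B, C, D, E, F, G, H} covers every attribute.
Any other superkey properly contains one of these, so there are no further candidate keys.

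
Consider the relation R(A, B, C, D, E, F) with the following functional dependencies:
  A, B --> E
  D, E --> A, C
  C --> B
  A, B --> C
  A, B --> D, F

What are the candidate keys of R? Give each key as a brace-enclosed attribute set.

{A, B}, {A, C}, {D, E}

Closure of {A, B} is {A, B, C, D, E, F}, the whole schema; {A, B} is a candidate key.
Closure of {A, C} is {A, B, C, D, E, F}, the whole schema; {A, C} is a candidate key.
Closure of {D, E} is {A, B, C, D, E, F}, the whole schema; {D, E} is a candidate key.
These are minimal and exhaustive — every other superkey contains one of them.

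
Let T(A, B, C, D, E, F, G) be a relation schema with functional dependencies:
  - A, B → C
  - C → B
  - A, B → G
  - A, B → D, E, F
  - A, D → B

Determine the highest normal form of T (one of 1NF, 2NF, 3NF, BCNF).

Candidate keys: {A, B}, {A, C}, {A, D}. Prime attributes: {A, B, C, D}.
C → B: {C}⁺ = {B, C}, which is not all of the attributes, so the left side is not a superkey — BCNF is violated.
Since {B} ⊆ prime attributes and every other non-superkey FD also has a prime right side, the schema is in 3NF.

3NF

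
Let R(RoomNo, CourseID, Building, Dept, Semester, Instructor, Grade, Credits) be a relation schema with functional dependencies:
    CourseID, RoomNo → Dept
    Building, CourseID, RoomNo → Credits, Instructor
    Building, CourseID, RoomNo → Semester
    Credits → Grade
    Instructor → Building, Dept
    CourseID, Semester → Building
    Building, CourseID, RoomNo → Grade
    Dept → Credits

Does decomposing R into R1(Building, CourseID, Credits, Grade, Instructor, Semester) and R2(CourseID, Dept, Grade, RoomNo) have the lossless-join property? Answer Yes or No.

No

The shared attributes are {CourseID, Grade} and {CourseID, Grade}⁺ = {CourseID, Grade}.
R1 ⊄ {CourseID, Grade} and R2 ⊄ {CourseID, Grade}, so the split is lossy.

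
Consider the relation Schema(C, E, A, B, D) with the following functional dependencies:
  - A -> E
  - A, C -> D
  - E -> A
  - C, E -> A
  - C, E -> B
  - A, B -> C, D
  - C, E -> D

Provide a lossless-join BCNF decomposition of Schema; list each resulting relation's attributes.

{A, B, C, D}; {A, E}

Candidate keys of the original relation: {A, B}, {A, C}, {B, E}, {C, E}.
Within {A, B, C, D, E}: {A}⁺ ∩ {A, B, C, D, E} = {A, E}, not the whole set, so A -> E violates BCNF; decompose into {A, E} and {A, B, C, D}.
{A, E}: every determinant is a superkey — BCNF.
{A, B, C, D}: every determinant is a superkey — BCNF.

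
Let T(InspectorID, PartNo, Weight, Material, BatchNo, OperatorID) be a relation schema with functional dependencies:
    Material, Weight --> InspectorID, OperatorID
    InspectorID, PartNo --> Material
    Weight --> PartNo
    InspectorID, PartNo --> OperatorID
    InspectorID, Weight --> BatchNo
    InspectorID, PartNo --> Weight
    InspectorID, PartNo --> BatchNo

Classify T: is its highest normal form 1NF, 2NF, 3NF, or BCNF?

3NF

Candidate keys: {InspectorID, PartNo}, {InspectorID, Weight}, {Material, Weight}. Prime attributes: {InspectorID, Material, PartNo, Weight}.
For Weight --> PartNo we have {Weight}⁺ = {PartNo, Weight}; {Weight} is not a superkey, so BCNF fails.
Since {PartNo} ⊆ prime attributes and every other non-superkey FD also has a prime right side, the schema is in 3NF.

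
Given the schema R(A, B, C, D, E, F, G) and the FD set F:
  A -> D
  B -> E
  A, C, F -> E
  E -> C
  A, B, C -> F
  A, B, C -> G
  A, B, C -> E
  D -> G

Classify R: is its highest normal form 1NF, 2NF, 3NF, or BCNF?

Candidate key: {A, B}. Prime attributes: {A, B}.
A -> D breaks BCNF: {A}⁺ = {A, D, G}, so {A} is not a superkey.
Because {D} is non-prime and the left side of A -> D is not a superkey, the relation is not in 3NF.
The proper key subset {A} of {A, B} determines non-prime {D, G}, so the relation is not even in 2NF.

1NF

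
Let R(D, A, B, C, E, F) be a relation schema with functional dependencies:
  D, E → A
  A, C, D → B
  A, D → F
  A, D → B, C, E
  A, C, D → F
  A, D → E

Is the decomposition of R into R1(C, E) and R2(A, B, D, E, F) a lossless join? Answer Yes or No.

The shared attributes are {E} and {E}⁺ = {E}.
R1 ⊄ {E} and R2 ⊄ {E}, so the split is lossy.

No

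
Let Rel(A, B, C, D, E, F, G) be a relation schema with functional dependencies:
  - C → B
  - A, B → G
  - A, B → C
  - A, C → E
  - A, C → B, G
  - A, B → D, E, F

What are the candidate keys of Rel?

{A, B}, {A, C}

{A} never appears on the right of any FD, so every key must include it.
{A, B}⁺ = {A, B, C, D, E, F, G} — all of the relation — so {A, B} is a candidate key.
{A, C}⁺ = {A, B, C, D, E, F, G} — all of the relation — so {A, C} is a candidate key.
These are minimal and exhaustive — every other superkey contains one of them.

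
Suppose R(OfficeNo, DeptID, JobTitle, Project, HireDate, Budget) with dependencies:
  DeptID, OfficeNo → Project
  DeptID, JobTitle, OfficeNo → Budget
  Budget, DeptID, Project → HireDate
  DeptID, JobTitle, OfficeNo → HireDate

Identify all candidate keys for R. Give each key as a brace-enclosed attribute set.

No FD produces {DeptID, JobTitle, OfficeNo}, so they must be in every candidate key.
{DeptID, JobTitle, OfficeNo} is a candidate key since {DeptID, JobTitle, OfficeNo}⁺ = {Budget, DeptID, HireDate, JobTitle, OfficeNo, Project} covers every attribute.
Every other attribute set either contains this one or has a smaller closure.

{DeptID, JobTitle, OfficeNo}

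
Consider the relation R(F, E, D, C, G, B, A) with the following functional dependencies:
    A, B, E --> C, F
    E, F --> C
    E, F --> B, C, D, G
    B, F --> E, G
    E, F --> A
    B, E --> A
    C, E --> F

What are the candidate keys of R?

{B, E}⁺ = {A, B, C, D, E, F, G}, which is every attribute, so {B, E} is a candidate key.
{B, F}⁺ = {A, B, C, D, E, F, G}, which is every attribute, so {B, F} is a candidate key.
{C, E}⁺ = {A, B, C, D, E, F, G}, which is every attribute, so {C, E} is a candidate key.
{E, F}⁺ = {A, B, C, D, E, F, G}, which is every attribute, so {E, F} is a candidate key.
Any other superkey properly contains one of these, so there are no further candidate keys.

{B, E}, {B, F}, {C, E}, {E, F}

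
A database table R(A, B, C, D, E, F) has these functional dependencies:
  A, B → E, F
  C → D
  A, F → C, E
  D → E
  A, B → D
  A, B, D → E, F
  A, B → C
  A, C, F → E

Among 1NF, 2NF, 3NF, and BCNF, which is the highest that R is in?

Candidate key: {A, B}. Prime attributes: {A, B}.
C → D breaks BCNF: {C}⁺ = {C, D, E}, so {C} is not a superkey.
Because {D} is non-prime and the left side of C → D is not a superkey, the relation is not in 3NF.
No non-prime attribute depends on a proper subset of any candidate key, so 2NF holds.

2NF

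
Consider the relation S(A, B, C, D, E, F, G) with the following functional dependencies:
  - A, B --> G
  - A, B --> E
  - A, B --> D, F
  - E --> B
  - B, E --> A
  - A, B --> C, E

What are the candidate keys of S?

{A, B}, {E}

{E}⁺ = {A, B, C, D, E, F, G}, which is every attribute, so {E} is a candidate key.
{A, B}⁺ = {A, B, C, D, E, F, G}, which is every attribute, so {A, B} is a candidate key.
No proper subset of any of these is a key, and no other minimal superkey exists.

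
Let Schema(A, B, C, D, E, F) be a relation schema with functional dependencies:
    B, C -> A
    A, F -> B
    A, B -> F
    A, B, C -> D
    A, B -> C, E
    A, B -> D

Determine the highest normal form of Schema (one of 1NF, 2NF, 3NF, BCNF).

Candidate keys: {A, B}, {A, F}, {B, C}. Prime attributes: {A, B, C, F}.
Each dependency's left side is a superkey — BCNF holds.

BCNF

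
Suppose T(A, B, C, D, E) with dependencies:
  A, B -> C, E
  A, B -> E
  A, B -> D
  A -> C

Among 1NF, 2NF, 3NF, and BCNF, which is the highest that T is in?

Candidate key: {A, B}. Prime attributes: {A, B}.
For A -> C we have {A}⁺ = {A, C}; {A} is not a superkey, so BCNF fails.
A -> C has non-prime {C} on the right and a non-superkey on the left, so 3NF fails.
{A} is a proper subset of the key {A, B}, and {A}⁺ contains the non-prime attribute {C} — a partial dependency, so 2NF is violated.

1NF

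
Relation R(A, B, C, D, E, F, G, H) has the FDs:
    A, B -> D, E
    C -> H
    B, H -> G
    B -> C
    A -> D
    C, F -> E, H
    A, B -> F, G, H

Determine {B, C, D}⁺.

{B, C, D, G, H}

Start with {B, C, D}.
C -> H applies; add {H} → now {B, C, D, H}.
B, H -> G applies; add {G} → now {B, C, D, G, H}.
No further FD applies.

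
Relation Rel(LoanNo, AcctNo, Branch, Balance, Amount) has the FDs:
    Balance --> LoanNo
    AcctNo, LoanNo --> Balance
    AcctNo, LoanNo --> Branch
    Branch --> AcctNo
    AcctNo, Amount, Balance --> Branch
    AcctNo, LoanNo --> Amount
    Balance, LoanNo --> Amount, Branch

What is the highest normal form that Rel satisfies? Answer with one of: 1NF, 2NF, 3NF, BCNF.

3NF

Candidate keys: {AcctNo, LoanNo}, {Balance}, {Branch, LoanNo}. Prime attributes: {AcctNo, Balance, Branch, LoanNo}.
Branch --> AcctNo: {Branch}⁺ = {AcctNo, Branch}, which is not all of the attributes, so the left side is not a superkey — BCNF is violated.
Since {AcctNo} ⊆ prime attributes and every other non-superkey FD also has a prime right side, the schema is in 3NF.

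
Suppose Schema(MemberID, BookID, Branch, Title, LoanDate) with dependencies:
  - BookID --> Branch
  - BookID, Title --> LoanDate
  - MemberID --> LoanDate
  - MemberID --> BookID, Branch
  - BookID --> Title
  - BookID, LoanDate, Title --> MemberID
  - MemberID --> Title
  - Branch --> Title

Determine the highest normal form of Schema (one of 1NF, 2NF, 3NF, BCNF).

Candidate keys: {BookID}, {MemberID}. Prime attributes: {BookID, MemberID}.
For Branch --> Title we have {Branch}⁺ = {Branch, Title}; {Branch} is not a superkey, so BCNF fails.
Branch --> Title has non-prime {Title} on the right and a non-superkey on the left, so 3NF fails.
With only single-attribute keys there can be no partial dependency, so 2NF holds.

2NF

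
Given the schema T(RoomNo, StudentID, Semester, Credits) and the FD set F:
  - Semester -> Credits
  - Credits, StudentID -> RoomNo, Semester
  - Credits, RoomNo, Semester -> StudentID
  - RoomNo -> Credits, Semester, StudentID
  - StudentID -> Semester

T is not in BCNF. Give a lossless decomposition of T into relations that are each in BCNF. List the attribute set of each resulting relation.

Candidate keys of the original relation: {RoomNo}, {StudentID}.
Within {Credits, RoomNo, Semester, StudentID}: {Semester}⁺ ∩ {Credits, RoomNo, Semester, StudentID} = {Credits, Semester}, not the whole set, so Semester -> Credits violates BCNF; decompose into {Credits, Semester} and {RoomNo, Semester, StudentID}.
{Credits, Semester}: every determinant is a superkey — BCNF.
{RoomNo, Semester, StudentID}: every determinant is a superkey — BCNF.

{Credits, Semester}; {RoomNo, Semester, StudentID}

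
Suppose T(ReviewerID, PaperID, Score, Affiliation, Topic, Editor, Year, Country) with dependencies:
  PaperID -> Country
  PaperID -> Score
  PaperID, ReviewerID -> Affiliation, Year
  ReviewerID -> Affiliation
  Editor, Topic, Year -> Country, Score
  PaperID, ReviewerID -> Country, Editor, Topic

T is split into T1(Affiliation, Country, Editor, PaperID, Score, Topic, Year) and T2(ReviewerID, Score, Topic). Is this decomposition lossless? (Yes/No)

T1 ∩ T2 = {Score, Topic}; its closure under F is {Score, Topic}.
Neither T1 nor T2 is contained in that closure, so the decomposition is lossy.

No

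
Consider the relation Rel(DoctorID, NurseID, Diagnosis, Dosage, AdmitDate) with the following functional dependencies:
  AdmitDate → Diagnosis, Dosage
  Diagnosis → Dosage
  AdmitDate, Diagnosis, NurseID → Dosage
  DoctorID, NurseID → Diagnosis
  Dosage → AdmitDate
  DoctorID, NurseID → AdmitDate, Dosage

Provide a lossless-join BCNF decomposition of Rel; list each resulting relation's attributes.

Candidate key of the original relation: {DoctorID, NurseID}.
{AdmitDate, Diagnosis, DoctorID, Dosage, NurseID}: {AdmitDate} determines {AdmitDate, Diagnosis, Dosage} here but is not a superkey — split on AdmitDate → Diagnosis, Dosage, giving {AdmitDate, Diagnosis, Dosage} and {AdmitDate, DoctorID, NurseID}.
{AdmitDate, Diagnosis, Dosage} has no BCNF violation.
{AdmitDate, DoctorID, NurseID} has no BCNF violation.

{AdmitDate, Diagnosis, Dosage}; {AdmitDate, DoctorID, NurseID}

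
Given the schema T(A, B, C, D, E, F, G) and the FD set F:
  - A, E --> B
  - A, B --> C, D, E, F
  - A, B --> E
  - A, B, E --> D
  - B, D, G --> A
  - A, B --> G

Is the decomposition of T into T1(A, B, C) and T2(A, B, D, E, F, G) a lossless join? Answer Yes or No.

Yes

T1 ∩ T2 = {A, B}; its closure under F is {A, B, C, D, E, F, G}.
Since T1 ⊆ {A, B, C, D, E, F, G}, the intersection is a superkey of T1; the decomposition is lossless.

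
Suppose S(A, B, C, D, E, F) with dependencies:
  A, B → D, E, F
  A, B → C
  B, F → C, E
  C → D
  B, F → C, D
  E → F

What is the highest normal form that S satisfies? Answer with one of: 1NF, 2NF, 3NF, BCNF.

Candidate key: {A, B}. Prime attributes: {A, B}.
B, F → C, E breaks BCNF: {B, F}⁺ = {B, C, D, E, F}, so {B, F} is not a superkey.
Because {C, E} are non-prime and the left side of B, F → C, E is not a superkey, the relation is not in 3NF.
No non-prime attribute depends on a proper subset of any candidate key, so 2NF holds.

2NF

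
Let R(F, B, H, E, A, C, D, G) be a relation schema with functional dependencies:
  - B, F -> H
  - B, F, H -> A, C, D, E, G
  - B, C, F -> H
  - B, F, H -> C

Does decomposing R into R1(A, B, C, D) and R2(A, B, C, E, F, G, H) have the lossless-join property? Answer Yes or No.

The shared attributes are {A, B, C} and {A, B, C}⁺ = {A, B, C}.
R1 ⊄ {A, B, C} and R2 ⊄ {A, B, C}, so the split is lossy.

No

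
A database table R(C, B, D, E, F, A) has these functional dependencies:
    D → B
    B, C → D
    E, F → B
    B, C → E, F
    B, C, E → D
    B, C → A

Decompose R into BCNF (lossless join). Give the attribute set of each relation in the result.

{A, C, D, E, F}; {B, D}

Candidate keys of the original relation: {B, C}, {C, D}, {C, E, F}.
Within {A, B, C, D, E, F}: {D}⁺ ∩ {A, B, C, D, E, F} = {B, D}, not the whole set, so D → B violates BCNF; decompose into {B, D} and {A, C, D, E, F}.
{B, D} has no BCNF violation.
{A, C, D, E, F} has no BCNF violation.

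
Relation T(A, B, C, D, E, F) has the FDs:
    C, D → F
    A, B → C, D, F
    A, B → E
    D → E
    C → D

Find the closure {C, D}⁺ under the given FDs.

Start with {C, D}.
C, D → F applies; add {F} → now {C, D, F}.
D → E applies; add {E} → now {C, D, E, F}.
No further FD applies.

{C, D, E, F}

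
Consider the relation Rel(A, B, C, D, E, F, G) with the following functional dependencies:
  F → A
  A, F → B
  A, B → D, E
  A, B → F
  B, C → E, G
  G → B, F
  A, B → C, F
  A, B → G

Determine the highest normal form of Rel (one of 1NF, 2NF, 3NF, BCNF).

BCNF

Candidate keys: {A, B}, {B, C}, {F}, {G}. Prime attributes: {A, B, C, F, G}.
The left-hand side of every FD is a superkey, so BCNF is satisfied.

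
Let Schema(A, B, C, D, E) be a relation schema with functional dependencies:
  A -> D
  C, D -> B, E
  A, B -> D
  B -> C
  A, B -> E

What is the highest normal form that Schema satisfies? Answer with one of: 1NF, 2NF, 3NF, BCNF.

1NF

Candidate keys: {A, B}, {A, C}. Prime attributes: {A, B, C}.
A -> D: {A}⁺ = {A, D}, which is not all of the attributes, so the left side is not a superkey — BCNF is violated.
Because {D} is non-prime and the left side of A -> D is not a superkey, the relation is not in 3NF.
Since {A} ⊂ {A, B} and {A}⁺ ⊇ {D} with {D} non-prime, there is a partial dependency; 2NF fails.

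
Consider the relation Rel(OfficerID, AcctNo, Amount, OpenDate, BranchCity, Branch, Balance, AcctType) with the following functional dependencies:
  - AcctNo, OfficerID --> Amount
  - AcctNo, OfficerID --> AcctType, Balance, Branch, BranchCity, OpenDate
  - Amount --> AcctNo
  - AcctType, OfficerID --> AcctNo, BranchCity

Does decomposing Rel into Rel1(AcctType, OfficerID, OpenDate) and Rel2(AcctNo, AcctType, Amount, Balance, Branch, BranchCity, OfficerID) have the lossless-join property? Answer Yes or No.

Rel1 ∩ Rel2 = {AcctType, OfficerID}; its closure under F is {AcctNo, AcctType, Amount, Balance, Branch, BranchCity, OfficerID, OpenDate}.
Since Rel1 ⊆ {AcctNo, AcctType, Amount, Balance, Branch, BranchCity, OfficerID, OpenDate}, the intersection is a superkey of Rel1; the decomposition is lossless.

Yes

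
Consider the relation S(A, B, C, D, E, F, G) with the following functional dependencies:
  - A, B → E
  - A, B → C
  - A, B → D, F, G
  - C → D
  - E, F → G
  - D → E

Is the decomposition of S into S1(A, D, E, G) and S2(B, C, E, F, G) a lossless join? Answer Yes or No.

No

The shared attributes are {E, G} and {E, G}⁺ = {E, G}.
S1 ⊄ {E, G} and S2 ⊄ {E, G}, so the split is lossy.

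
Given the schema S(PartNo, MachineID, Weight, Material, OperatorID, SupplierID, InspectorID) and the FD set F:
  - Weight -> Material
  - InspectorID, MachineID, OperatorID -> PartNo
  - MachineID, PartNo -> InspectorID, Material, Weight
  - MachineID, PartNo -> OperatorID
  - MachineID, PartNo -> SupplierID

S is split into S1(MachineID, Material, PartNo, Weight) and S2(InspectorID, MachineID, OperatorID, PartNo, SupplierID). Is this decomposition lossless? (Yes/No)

Yes

The shared attributes are {MachineID, PartNo} and {MachineID, PartNo}⁺ = {InspectorID, MachineID, Material, OperatorID, PartNo, SupplierID, Weight}.
This includes all of S1, so the common attributes are a superkey of S1 — the join is lossless.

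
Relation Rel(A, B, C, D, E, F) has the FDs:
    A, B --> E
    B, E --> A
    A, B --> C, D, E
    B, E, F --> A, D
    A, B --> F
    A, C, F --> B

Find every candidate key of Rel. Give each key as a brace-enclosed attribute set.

{A, B}⁺ = {A, B, C, D, E, F} — all of the relation — so {A, B} is a candidate key.
{B, E}⁺ = {A, B, C, D, E, F} — all of the relation — so {B, E} is a candidate key.
{A, C, F}⁺ = {A, B, C, D, E, F} — all of the relation — so {A, C, F} is a candidate key.
These are minimal and exhaustive — every other superkey contains one of them.

{A, B}, {A, C, F}, {B, E}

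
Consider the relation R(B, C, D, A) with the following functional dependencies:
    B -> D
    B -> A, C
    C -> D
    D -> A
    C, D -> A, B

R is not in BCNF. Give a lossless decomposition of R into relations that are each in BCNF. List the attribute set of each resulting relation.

{A, D}; {B, C, D}

Candidate keys of the original relation: {B}, {C}.
Within {A, B, C, D}: {D}⁺ ∩ {A, B, C, D} = {A, D}, not the whole set, so D -> A violates BCNF; decompose into {A, D} and {B, C, D}.
{A, D}: every determinant is a superkey — BCNF.
{B, C, D}: every determinant is a superkey — BCNF.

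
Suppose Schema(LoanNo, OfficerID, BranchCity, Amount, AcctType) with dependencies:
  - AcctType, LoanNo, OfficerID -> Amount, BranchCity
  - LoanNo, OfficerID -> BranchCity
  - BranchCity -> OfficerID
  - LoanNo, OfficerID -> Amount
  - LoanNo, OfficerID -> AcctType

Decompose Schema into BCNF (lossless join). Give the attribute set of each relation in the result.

{AcctType, Amount, BranchCity, LoanNo}; {BranchCity, OfficerID}

Candidate keys of the original relation: {BranchCity, LoanNo}, {LoanNo, OfficerID}.
In {AcctType, Amount, BranchCity, LoanNo, OfficerID}, {BranchCity} is not a superkey ({BranchCity}⁺ restricted to this set is {BranchCity, OfficerID}), so split on BranchCity -> OfficerID into {BranchCity, OfficerID} and {AcctType, Amount, BranchCity, LoanNo}.
{BranchCity, OfficerID}: every determinant is a superkey — BCNF.
{AcctType, Amount, BranchCity, LoanNo}: every determinant is a superkey — BCNF.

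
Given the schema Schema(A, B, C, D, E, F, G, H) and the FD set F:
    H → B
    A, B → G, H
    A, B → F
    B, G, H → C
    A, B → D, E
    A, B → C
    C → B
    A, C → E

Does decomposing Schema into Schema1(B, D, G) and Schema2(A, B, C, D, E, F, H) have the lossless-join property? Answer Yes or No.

No

The shared attributes are {B, D} and {B, D}⁺ = {B, D}.
Neither Schema1 nor Schema2 is contained in that closure, so the decomposition is lossy.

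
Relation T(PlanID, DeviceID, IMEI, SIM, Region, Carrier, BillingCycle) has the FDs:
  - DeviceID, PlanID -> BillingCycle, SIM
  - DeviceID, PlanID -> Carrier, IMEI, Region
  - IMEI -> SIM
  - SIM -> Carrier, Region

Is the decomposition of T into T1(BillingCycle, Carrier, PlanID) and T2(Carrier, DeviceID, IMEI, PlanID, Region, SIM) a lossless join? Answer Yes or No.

No

T1 ∩ T2 = {Carrier, PlanID}; its closure under F is {Carrier, PlanID}.
T1 ⊄ {Carrier, PlanID} and T2 ⊄ {Carrier, PlanID}, so the split is lossy.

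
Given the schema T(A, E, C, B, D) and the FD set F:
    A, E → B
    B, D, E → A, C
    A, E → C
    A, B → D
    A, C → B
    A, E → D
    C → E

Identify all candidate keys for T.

{A, C}⁺ = {A, B, C, D, E}, which is every attribute, so {A, C} is a candidate key.
{A, E}⁺ = {A, B, C, D, E}, which is every attribute, so {A, E} is a candidate key.
{B, C, D}⁺ = {A, B, C, D, E}, which is every attribute, so {B, C, D} is a candidate key.
{B, D, E}⁺ = {A, B, C, D, E}, which is every attribute, so {B, D, E} is a candidate key.
No proper subset of any of these is a key, and no other minimal superkey exists.

{A, C}, {A, E}, {B, C, D}, {B, D, E}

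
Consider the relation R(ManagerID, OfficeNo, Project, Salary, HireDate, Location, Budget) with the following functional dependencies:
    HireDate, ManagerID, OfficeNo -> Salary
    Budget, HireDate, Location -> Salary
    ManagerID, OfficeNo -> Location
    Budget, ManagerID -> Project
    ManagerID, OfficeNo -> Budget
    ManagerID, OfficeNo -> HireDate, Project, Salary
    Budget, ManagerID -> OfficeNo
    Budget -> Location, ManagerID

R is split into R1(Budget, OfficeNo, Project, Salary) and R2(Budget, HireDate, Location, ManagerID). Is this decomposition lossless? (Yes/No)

R1 ∩ R2 = {Budget}; its closure under F is {Budget, HireDate, Location, ManagerID, OfficeNo, Project, Salary}.
R1 is contained in that closure, so R1 ∩ R2 -> R1 holds and the join is lossless.

Yes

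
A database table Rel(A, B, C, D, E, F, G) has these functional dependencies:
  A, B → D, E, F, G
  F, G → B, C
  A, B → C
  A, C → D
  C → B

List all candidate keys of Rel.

Attributes never on any right-hand side: {A} — every candidate key must contain it.
{A, B} is a candidate key since {A, B}⁺ = {A, B, C, D, E, F, G} covers every attribute.
{A, C} is a candidate key since {A, C}⁺ = {A, B, C, D, E, F, G} covers every attribute.
{A, F, G} is a candidate key since {A, F, G}⁺ = {A, B, C, D, E, F, G} covers every attribute.
No proper subset of any of these is a key, and no other minimal superkey exists.

{A, B}, {A, C}, {A, F, G}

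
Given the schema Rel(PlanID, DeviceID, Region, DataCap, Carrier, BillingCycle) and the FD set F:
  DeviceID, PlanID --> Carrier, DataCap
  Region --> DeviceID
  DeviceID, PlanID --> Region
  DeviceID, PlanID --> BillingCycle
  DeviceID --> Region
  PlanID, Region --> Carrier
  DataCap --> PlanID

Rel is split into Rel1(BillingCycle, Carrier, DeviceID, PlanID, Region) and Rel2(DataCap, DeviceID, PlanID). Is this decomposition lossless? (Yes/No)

Yes

Rel1 ∩ Rel2 = {DeviceID, PlanID}; its closure under F is {BillingCycle, Carrier, DataCap, DeviceID, PlanID, Region}.
Rel1 is contained in that closure, so Rel1 ∩ Rel2 --> Rel1 holds and the join is lossless.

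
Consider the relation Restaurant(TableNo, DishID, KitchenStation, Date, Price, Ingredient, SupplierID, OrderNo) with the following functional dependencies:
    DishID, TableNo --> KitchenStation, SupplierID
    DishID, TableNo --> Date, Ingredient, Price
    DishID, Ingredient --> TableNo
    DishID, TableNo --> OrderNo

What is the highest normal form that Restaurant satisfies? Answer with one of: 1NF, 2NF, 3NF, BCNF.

Candidate keys: {DishID, Ingredient}, {DishID, TableNo}. Prime attributes: {DishID, Ingredient, TableNo}.
Each dependency's left side is a superkey — BCNF holds.

BCNF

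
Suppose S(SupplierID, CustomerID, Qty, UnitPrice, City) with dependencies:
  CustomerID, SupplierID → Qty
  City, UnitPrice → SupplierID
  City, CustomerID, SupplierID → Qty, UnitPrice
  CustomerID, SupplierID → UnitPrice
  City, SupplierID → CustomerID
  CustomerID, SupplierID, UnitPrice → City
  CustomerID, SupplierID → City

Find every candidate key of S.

{City, SupplierID}⁺ = {City, CustomerID, Qty, SupplierID, UnitPrice}, which is every attribute, so {City, SupplierID} is a candidate key.
{City, UnitPrice}⁺ = {City, CustomerID, Qty, SupplierID, UnitPrice}, which is every attribute, so {City, UnitPrice} is a candidate key.
{CustomerID, SupplierID}⁺ = {City, CustomerID, Qty, SupplierID, UnitPrice}, which is every attribute, so {CustomerID, SupplierID} is a candidate key.
These are minimal and exhaustive — every other superkey contains one of them.

{City, SupplierID}, {City, UnitPrice}, {CustomerID, SupplierID}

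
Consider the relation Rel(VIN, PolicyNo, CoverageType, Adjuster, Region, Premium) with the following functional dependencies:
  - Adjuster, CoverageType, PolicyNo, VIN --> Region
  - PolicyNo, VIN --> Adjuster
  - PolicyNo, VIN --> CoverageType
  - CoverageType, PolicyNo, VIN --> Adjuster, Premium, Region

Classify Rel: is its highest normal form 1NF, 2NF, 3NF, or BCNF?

Candidate key: {PolicyNo, VIN}. Prime attributes: {PolicyNo, VIN}.
The left-hand side of every FD is a superkey, so BCNF is satisfied.

BCNF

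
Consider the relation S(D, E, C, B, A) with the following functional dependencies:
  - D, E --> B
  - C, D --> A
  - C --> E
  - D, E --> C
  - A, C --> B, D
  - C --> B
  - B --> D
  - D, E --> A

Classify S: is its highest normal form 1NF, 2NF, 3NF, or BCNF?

3NF

Candidate keys: {B, E}, {C}, {D, E}. Prime attributes: {B, C, D, E}.
For B --> D we have {B}⁺ = {B, D}; {B} is not a superkey, so BCNF fails.
Its right-hand attributes {D} are all prime, as are those of every other non-superkey FD — the relation is in 3NF.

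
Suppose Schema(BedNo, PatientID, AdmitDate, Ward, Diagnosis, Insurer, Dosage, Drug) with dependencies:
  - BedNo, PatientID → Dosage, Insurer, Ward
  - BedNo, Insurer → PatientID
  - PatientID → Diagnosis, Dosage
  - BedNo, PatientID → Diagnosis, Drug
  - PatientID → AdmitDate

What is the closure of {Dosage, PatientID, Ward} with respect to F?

{AdmitDate, Diagnosis, Dosage, PatientID, Ward}

Start with {Dosage, PatientID, Ward}.
PatientID → Diagnosis, Dosage applies; add {Diagnosis} → now {Diagnosis, Dosage, PatientID, Ward}.
PatientID → AdmitDate applies; add {AdmitDate} → now {AdmitDate, Diagnosis, Dosage, PatientID, Ward}.
No further FD applies.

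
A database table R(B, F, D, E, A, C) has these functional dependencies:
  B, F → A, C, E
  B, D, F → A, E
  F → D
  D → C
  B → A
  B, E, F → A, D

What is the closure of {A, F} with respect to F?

Start with {A, F}.
F → D applies; add {D} → now {A, D, F}.
D → C applies; add {C} → now {A, C, D, F}.
No further FD applies.

{A, C, D, F}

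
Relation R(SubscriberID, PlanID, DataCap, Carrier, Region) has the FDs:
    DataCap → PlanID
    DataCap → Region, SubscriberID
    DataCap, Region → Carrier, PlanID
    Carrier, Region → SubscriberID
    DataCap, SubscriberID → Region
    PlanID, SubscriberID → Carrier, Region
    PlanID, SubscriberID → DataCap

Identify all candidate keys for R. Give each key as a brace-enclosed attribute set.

{DataCap}⁺ = {Carrier, DataCap, PlanID, Region, SubscriberID} — all of the relation — so {DataCap} is a candidate key.
{PlanID, SubscriberID}⁺ = {Carrier, DataCap, PlanID, Region, SubscriberID} — all of the relation — so {PlanID, SubscriberID} is a candidate key.
{Carrier, PlanID, Region}⁺ = {Carrier, DataCap, PlanID, Region, SubscriberID} — all of the relation — so {Carrier, PlanID, Region} is a candidate key.
These are minimal and exhaustive — every other superkey contains one of them.

{Carrier, PlanID, Region}, {DataCap}, {PlanID, SubscriberID}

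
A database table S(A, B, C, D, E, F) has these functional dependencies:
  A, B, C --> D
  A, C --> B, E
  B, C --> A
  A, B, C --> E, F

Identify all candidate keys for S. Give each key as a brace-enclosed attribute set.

{A, C}, {B, C}

{C} never appears on the right of any FD, so every key must include it.
{A, C}⁺ = {A, B, C, D, E, F}, which is every attribute, so {A, C} is a candidate key.
{B, C}⁺ = {A, B, C, D, E, F}, which is every attribute, so {B, C} is a candidate key.
These are minimal and exhaustive — every other superkey contains one of them.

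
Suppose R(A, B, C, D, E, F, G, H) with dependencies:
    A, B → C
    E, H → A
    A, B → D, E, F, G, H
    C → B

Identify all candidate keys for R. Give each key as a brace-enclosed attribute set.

{A, B}⁺ = {A, B, C, D, E, F, G, H} — all of the relation — so {A, B} is a candidate key.
{A, C}⁺ = {A, B, C, D, E, F, G, H} — all of the relation — so {A, C} is a candidate key.
{B, E, H}⁺ = {A, B, C, D, E, F, G, H} — all of the relation — so {B, E, H} is a candidate key.
{C, E, H}⁺ = {A, B, C, D, E, F, G, H} — all of the relation — so {C, E, H} is a candidate key.
These are minimal and exhaustive — every other superkey contains one of them.

{A, B}, {A, C}, {B, E, H}, {C, E, H}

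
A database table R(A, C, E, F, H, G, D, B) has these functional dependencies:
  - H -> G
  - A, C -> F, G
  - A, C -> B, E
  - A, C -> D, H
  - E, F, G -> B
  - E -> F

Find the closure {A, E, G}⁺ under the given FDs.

Start with {A, E, G}.
E -> F applies; add {F} → now {A, E, F, G}.
E, F, G -> B applies; add {B} → now {A, B, E, F, G}.
No further FD applies.

{A, B, E, F, G}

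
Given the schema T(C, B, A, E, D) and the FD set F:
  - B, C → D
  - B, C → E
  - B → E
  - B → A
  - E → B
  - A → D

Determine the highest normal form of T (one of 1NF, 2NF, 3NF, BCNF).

1NF

Candidate keys: {B, C}, {C, E}. Prime attributes: {B, C, E}.
For B → E we have {B}⁺ = {A, B, D, E}; {B} is not a superkey, so BCNF fails.
B → A determines the non-prime attribute {A} from a non-superkey — 3NF is violated.
{B} is a proper subset of the key {B, C}, and {B}⁺ contains the non-prime attributes {A, D} — a partial dependency, so 2NF is violated.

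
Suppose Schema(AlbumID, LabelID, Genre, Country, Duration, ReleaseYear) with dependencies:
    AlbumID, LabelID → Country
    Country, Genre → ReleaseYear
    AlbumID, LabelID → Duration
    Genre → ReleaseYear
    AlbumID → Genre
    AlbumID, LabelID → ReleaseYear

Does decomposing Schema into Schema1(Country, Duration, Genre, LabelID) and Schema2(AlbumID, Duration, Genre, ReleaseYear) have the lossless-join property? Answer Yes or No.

Schema1 ∩ Schema2 = {Duration, Genre}; its closure under F is {Duration, Genre, ReleaseYear}.
The closure covers neither Schema1 nor Schema2 entirely; the join is not lossless.

No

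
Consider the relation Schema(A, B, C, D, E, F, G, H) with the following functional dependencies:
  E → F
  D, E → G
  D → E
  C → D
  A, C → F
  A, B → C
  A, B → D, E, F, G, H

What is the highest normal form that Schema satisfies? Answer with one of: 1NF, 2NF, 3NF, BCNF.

2NF

Candidate key: {A, B}. Prime attributes: {A, B}.
For E → F we have {E}⁺ = {E, F}; {E} is not a superkey, so BCNF fails.
Because {F} is non-prime and the left side of E → F is not a superkey, the relation is not in 3NF.
No non-prime attribute depends on a proper subset of any candidate key, so 2NF holds.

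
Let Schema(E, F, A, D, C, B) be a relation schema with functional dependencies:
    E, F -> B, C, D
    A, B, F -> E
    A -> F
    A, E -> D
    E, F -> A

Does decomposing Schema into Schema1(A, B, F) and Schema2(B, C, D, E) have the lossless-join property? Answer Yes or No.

No

Common attributes: {B}; their closure is {B}.
The closure covers neither Schema1 nor Schema2 entirely; the join is not lossless.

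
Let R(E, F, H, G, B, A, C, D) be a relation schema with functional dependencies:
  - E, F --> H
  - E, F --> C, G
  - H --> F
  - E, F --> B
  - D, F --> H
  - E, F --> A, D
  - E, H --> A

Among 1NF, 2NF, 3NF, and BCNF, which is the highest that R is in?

3NF

Candidate keys: {E, F}, {E, H}. Prime attributes: {E, F, H}.
H --> F: {H}⁺ = {F, H}, which is not all of the attributes, so the left side is not a superkey — BCNF is violated.
Since {F} ⊆ prime attributes and every other non-superkey FD also has a prime right side, the schema is in 3NF.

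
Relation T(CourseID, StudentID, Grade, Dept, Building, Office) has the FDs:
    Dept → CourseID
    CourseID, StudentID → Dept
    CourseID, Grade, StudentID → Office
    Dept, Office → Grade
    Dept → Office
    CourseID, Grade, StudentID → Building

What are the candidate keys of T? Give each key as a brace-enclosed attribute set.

{CourseID, StudentID}, {Dept, StudentID}

{StudentID} never appears on the right of any FD, so every key must include it.
{CourseID, StudentID}⁺ = {Building, CourseID, Dept, Grade, Office, StudentID}, which is every attribute, so {CourseID, StudentID} is a candidate key.
{Dept, StudentID}⁺ = {Building, CourseID, Dept, Grade, Office, StudentID}, which is every attribute, so {Dept, StudentID} is a candidate key.
Any other superkey properly contains one of these, so there are no further candidate keys.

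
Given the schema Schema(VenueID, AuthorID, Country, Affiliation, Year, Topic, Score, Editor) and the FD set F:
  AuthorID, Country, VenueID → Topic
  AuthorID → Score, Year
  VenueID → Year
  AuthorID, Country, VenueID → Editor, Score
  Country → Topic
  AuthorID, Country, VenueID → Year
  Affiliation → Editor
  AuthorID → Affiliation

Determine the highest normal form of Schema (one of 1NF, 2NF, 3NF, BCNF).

Candidate key: {AuthorID, Country, VenueID}. Prime attributes: {AuthorID, Country, VenueID}.
AuthorID → Score, Year breaks BCNF: {AuthorID}⁺ = {Affiliation, AuthorID, Editor, Score, Year}, so {AuthorID} is not a superkey.
AuthorID → Score, Year determines the non-prime attributes {Score, Year} from a non-superkey — 3NF is violated.
Since {AuthorID} ⊂ {AuthorID, Country, VenueID} and {AuthorID}⁺ ⊇ {Affiliation, Editor, Score, Year} with {Affiliation, Editor, Score, Year} non-prime, there is a partial dependency; 2NF fails.

1NF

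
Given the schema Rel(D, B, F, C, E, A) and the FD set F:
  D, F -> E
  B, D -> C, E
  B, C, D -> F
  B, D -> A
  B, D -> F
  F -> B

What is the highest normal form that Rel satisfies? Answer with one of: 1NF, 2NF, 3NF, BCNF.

3NF

Candidate keys: {B, D}, {D, F}. Prime attributes: {B, D, F}.
F -> B breaks BCNF: {F}⁺ = {B, F}, so {F} is not a superkey.
But every attribute on its right side ({B}) is prime, and the same holds for every other non-superkey FD, so 3NF still holds.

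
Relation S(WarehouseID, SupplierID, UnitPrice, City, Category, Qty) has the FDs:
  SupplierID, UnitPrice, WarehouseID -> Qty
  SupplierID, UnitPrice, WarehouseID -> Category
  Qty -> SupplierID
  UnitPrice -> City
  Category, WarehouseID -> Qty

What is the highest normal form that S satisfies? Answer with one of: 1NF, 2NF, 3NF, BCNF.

Candidate keys: {Category, UnitPrice, WarehouseID}, {Qty, UnitPrice, WarehouseID}, {SupplierID, UnitPrice, WarehouseID}. Prime attributes: {Category, Qty, SupplierID, UnitPrice, WarehouseID}.
For Qty -> SupplierID we have {Qty}⁺ = {Qty, SupplierID}; {Qty} is not a superkey, so BCNF fails.
UnitPrice -> City determines the non-prime attribute {City} from a non-superkey — 3NF is violated.
Since {UnitPrice} ⊂ {Category, UnitPrice, WarehouseID} and {UnitPrice}⁺ ⊇ {City} with {City} non-prime, there is a partial dependency; 2NF fails.

1NF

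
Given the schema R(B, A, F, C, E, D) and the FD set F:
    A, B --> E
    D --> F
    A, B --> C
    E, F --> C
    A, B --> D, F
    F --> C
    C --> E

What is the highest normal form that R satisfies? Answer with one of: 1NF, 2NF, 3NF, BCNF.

2NF

Candidate key: {A, B}. Prime attributes: {A, B}.
D --> F breaks BCNF: {D}⁺ = {C, D, E, F}, so {D} is not a superkey.
D --> F has non-prime {F} on the right and a non-superkey on the left, so 3NF fails.
Checking every proper subset of each key, none determines a non-prime attribute — 2NF is satisfied.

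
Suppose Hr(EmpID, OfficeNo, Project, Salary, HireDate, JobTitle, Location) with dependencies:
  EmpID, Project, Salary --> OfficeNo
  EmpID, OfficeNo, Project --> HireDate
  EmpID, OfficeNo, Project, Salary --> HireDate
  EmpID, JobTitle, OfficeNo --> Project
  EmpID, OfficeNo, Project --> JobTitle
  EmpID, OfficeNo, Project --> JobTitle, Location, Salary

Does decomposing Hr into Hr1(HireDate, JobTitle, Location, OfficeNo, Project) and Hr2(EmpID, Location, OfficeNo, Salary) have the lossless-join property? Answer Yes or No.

Common attributes: {Location, OfficeNo}; their closure is {Location, OfficeNo}.
The closure covers neither Hr1 nor Hr2 entirely; the join is not lossless.

No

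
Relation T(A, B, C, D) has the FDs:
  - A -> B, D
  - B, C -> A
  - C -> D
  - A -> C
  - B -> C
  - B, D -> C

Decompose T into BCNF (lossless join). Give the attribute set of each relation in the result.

Candidate keys of the original relation: {A}, {B}.
{A, B, C, D}: {C} determines {C, D} here but is not a superkey — split on C -> D, giving {C, D} and {A, B, C}.
{C, D} has no BCNF violation.
{A, B, C} has no BCNF violation.

{A, B, C}; {C, D}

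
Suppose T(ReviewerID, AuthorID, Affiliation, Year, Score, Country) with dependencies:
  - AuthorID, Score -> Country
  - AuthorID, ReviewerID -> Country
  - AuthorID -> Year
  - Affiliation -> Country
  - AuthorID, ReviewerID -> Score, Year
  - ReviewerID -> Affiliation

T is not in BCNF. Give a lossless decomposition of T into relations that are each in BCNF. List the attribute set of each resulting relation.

Candidate key of the original relation: {AuthorID, ReviewerID}.
In {Affiliation, AuthorID, Country, ReviewerID, Score, Year}, {AuthorID, Score} is not a superkey ({AuthorID, Score}⁺ restricted to this set is {AuthorID, Country, Score, Year}), so split on AuthorID, Score -> Country, Year into {AuthorID, Country, Score, Year} and {Affiliation, AuthorID, ReviewerID, Score}.
In {AuthorID, Country, Score, Year}, {AuthorID} is not a superkey ({AuthorID}⁺ restricted to this set is {AuthorID, Year}), so split on AuthorID -> Year into {AuthorID, Year} and {AuthorID, Country, Score}.
{AuthorID, Year}: every determinant is a superkey — BCNF.
{AuthorID, Country, Score}: every determinant is a superkey — BCNF.
In {Affiliation, AuthorID, ReviewerID, Score}, {ReviewerID} is not a superkey ({ReviewerID}⁺ restricted to this set is {Affiliation, ReviewerID}), so split on ReviewerID -> Affiliation into {Affiliation, ReviewerID} and {AuthorID, ReviewerID, Score}.
{Affiliation, ReviewerID}: every determinant is a superkey — BCNF.
{AuthorID, ReviewerID, Score}: every determinant is a superkey — BCNF.

{Affiliation, ReviewerID}; {AuthorID, Country, Score}; {AuthorID, ReviewerID, Score}; {AuthorID, Year}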